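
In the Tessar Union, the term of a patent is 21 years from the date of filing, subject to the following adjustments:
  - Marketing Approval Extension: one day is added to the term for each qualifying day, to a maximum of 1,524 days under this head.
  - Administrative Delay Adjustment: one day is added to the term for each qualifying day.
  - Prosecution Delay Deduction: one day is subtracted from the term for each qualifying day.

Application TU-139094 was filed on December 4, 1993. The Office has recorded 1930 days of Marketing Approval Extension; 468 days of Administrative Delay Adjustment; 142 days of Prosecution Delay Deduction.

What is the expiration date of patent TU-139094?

Base term: filing date + 21 years → 4 December 2014.
Marketing Approval Extension: 1930 days claimed exceeds the 1524-day cap, so +1524 days → 5 February 2019.
Administrative Delay Adjustment: +468 days → 18 May 2020.
Prosecution Delay Deduction: −142 days → 28 December 2019.

December 28, 2019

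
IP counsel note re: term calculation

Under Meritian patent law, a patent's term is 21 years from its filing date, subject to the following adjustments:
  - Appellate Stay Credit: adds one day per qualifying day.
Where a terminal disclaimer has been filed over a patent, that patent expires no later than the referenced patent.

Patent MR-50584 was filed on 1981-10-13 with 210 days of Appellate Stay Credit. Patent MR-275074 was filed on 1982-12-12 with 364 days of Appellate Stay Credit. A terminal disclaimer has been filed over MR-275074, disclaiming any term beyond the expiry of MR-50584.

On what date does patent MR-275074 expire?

Natural term of MR-275074:
  Base: filing + 21 years → 12 December 2003.
  Appellate Stay Credit: +364 days → 10 December 2004.
Expiry of referenced patent MR-50584:
  Base: filing + 21 years → 13 October 2002.
  Appellate Stay Credit: +210 days → 11 May 2003.
Terminal disclaimer: MR-275074 expires on the earlier of 10 December 2004 and 11 May 2003.

2003-05-11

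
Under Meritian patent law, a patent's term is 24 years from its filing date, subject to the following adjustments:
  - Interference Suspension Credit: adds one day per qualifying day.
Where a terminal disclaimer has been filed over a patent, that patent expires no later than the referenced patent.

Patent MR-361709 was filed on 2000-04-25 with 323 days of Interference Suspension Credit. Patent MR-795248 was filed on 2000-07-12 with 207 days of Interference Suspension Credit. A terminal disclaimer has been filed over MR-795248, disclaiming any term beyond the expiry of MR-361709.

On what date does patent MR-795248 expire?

February 4, 2025

Natural term of MR-795248:
  Base: filing + 24 years → 12 July 2024.
  Interference Suspension Credit: +207 days → 4 February 2025.
Expiry of referenced patent MR-361709:
  Base: filing + 24 years → 25 April 2024.
  Interference Suspension Credit: +323 days → 14 March 2025.
Terminal disclaimer: MR-795248 expires on the earlier of 4 February 2025 and 14 March 2025.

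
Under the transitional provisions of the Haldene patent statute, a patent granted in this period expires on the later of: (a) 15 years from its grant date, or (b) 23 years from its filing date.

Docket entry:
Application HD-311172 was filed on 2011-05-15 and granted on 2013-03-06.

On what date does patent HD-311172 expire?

(a) grant + 15 years → 6 March 2028.
(b) filing + 23 years → 15 May 2034.
Later of the two: 15 May 2034.

2034-05-15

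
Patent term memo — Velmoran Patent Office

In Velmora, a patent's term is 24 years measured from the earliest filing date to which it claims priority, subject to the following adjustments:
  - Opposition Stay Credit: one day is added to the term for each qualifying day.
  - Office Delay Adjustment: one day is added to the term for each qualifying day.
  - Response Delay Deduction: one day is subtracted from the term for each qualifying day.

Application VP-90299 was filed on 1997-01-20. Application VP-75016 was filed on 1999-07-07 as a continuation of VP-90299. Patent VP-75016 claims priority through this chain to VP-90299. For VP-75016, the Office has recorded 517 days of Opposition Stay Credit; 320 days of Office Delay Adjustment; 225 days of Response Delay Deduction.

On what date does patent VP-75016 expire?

2022-09-24

Earliest priority filing: 20 January 1997.
Base term: 20 January 1997 + 24 years → 20 January 2021.
Opposition Stay Credit: +517 days → 21 June 2022.
Office Delay Adjustment: +320 days → 7 May 2023.
Response Delay Deduction: −225 days → 24 September 2022.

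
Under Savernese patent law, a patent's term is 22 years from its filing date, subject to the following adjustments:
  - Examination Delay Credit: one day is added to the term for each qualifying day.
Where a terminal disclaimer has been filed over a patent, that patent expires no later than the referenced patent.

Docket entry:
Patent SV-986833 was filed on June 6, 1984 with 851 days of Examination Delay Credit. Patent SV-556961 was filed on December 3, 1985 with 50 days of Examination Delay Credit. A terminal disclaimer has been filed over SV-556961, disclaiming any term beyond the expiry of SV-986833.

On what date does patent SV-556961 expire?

Natural term of SV-556961:
  Base: filing + 22 years → 3 December 2007.
  Examination Delay Credit: +50 days → 22 January 2008.
Expiry of referenced patent SV-986833:
  Base: filing + 22 years → 6 June 2006.
  Examination Delay Credit: +851 days → 4 October 2008.
Terminal disclaimer: SV-556961 expires on the earlier of 22 January 2008 and 4 October 2008.

January 22, 2008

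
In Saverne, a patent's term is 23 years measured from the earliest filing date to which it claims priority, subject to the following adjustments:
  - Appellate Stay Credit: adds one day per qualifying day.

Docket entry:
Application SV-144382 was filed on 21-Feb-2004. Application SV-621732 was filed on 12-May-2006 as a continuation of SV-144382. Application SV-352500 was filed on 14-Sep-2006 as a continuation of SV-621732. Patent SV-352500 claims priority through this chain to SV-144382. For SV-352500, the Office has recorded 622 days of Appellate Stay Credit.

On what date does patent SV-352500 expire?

Earliest priority filing: 21 February 2004.
Base term: 21 February 2004 + 23 years → 21 February 2027.
Appellate Stay Credit: +622 days → 4 November 2028.

2028-11-04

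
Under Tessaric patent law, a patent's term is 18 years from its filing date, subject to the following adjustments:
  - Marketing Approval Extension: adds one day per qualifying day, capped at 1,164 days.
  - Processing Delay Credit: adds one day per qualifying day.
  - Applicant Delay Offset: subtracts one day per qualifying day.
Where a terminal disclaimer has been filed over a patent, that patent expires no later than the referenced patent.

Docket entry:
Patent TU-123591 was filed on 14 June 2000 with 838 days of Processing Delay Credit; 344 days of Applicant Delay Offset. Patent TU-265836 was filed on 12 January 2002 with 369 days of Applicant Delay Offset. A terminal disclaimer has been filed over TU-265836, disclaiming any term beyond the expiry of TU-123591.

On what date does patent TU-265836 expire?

January 8, 2019

Natural term of TU-265836:
  Base: filing + 18 years → 12 January 2020.
  Applicant Delay Offset: −369 days → 8 January 2019.
Expiry of referenced patent TU-123591:
  Base: filing + 18 years → 14 June 2018.
  Processing Delay Credit: +838 days → 29 September 2020.
  Applicant Delay Offset: −344 days → 21 October 2019.
Terminal disclaimer: TU-265836 expires on the earlier of 8 January 2019 and 21 October 2019.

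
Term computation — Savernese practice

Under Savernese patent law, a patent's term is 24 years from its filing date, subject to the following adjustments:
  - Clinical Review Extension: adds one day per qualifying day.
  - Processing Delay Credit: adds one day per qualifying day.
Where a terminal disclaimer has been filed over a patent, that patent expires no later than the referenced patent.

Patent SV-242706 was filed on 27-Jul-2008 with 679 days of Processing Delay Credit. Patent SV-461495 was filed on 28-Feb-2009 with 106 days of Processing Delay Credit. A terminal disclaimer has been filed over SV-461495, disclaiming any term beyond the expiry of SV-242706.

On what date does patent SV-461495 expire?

Natural term of SV-461495:
  Base: filing + 24 years → 28 February 2033.
  Processing Delay Credit: +106 days → 14 June 2033.
Expiry of referenced patent SV-242706:
  Base: filing + 24 years → 27 July 2032.
  Processing Delay Credit: +679 days → 6 June 2034.
Terminal disclaimer: SV-461495 expires on the earlier of 14 June 2033 and 6 June 2034.

2033-06-14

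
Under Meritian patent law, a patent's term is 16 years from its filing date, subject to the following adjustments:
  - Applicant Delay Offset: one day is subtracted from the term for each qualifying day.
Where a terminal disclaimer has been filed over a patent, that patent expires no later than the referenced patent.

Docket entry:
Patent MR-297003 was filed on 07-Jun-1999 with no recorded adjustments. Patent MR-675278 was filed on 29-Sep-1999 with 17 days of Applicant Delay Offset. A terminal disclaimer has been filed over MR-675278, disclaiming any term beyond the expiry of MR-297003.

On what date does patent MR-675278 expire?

June 7, 2015

Natural term of MR-675278:
  Base: filing + 16 years → 29 September 2015.
  Applicant Delay Offset: −17 days → 12 September 2015.
Expiry of referenced patent MR-297003:
  Base: filing + 16 years → 7 June 2015.
Terminal disclaimer: MR-675278 expires on the earlier of 12 September 2015 and 7 June 2015.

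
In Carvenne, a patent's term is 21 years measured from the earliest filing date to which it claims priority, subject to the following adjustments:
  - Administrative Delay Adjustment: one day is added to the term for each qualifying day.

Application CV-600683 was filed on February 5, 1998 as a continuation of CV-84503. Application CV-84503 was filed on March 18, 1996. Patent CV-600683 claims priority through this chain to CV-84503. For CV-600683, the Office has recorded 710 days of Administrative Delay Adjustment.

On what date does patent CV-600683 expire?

February 26, 2019

Earliest priority filing: 18 March 1996.
Base term: 18 March 1996 + 21 years → 18 March 2017.
Administrative Delay Adjustment: +710 days → 26 February 2019.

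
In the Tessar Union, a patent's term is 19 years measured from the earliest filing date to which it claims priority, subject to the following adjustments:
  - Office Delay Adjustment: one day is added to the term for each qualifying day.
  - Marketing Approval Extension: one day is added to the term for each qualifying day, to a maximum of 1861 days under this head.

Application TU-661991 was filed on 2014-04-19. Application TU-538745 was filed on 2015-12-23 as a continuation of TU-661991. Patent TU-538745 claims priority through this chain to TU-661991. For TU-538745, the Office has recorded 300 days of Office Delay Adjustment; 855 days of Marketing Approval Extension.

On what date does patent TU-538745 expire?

2036-06-17

Earliest priority filing: 19 April 2014.
Base term: 19 April 2014 + 19 years → 19 April 2033.
Office Delay Adjustment: +300 days → 13 February 2034.
Marketing Approval Extension: 855 days (within the 1861-day cap) → +855 days → 17 June 2036.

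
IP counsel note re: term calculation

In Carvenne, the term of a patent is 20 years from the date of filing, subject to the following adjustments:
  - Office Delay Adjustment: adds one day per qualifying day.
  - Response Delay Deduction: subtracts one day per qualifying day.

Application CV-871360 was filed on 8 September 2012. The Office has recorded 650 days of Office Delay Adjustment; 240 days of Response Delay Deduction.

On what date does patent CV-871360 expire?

2033-10-23

Base term: filing date + 20 years → 8 September 2032.
Office Delay Adjustment: +650 days → 20 June 2034.
Response Delay Deduction: −240 days → 23 October 2033.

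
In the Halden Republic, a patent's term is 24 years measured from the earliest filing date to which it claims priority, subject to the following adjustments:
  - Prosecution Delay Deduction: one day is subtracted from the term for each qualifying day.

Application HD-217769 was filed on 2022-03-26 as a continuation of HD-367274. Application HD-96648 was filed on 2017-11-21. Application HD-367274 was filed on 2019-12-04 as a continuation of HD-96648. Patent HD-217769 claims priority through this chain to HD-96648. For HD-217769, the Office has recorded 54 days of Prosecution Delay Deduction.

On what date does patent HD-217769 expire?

September 28, 2041

Earliest priority filing: 21 November 2017.
Base term: 21 November 2017 + 24 years → 21 November 2041.
Prosecution Delay Deduction: −54 days → 28 September 2041.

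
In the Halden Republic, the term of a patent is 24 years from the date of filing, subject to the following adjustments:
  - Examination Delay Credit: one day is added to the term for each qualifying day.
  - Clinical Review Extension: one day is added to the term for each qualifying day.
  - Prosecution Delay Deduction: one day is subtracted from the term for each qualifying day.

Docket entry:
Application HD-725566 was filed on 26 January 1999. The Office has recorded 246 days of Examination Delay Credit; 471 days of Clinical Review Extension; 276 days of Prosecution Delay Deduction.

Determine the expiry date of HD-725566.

April 11, 2024

Base term: filing date + 24 years → 26 January 2023.
Examination Delay Credit: +246 days → 29 September 2023.
Clinical Review Extension: +471 days → 12 January 2025.
Prosecution Delay Deduction: −276 days → 11 April 2024.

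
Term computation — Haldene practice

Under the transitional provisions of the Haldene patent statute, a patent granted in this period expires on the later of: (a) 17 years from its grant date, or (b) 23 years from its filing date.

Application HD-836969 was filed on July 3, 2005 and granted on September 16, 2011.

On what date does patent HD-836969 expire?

(a) grant + 17 years → 16 September 2028.
(b) filing + 23 years → 3 July 2028.
Later of the two: 16 September 2028.

September 16, 2028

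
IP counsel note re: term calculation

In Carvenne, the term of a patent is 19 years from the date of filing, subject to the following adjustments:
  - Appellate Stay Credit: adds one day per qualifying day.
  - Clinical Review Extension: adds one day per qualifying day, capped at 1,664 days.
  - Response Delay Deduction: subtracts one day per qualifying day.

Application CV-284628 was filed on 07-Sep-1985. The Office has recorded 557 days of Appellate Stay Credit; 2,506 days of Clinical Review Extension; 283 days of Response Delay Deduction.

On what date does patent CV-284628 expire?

2009-12-28

Base term: filing date + 19 years → 7 September 2004.
Appellate Stay Credit: +557 days → 18 March 2006.
Clinical Review Extension: 2506 days claimed exceeds the 1664-day cap, so +1664 days → 7 October 2010.
Response Delay Deduction: −283 days → 28 December 2009.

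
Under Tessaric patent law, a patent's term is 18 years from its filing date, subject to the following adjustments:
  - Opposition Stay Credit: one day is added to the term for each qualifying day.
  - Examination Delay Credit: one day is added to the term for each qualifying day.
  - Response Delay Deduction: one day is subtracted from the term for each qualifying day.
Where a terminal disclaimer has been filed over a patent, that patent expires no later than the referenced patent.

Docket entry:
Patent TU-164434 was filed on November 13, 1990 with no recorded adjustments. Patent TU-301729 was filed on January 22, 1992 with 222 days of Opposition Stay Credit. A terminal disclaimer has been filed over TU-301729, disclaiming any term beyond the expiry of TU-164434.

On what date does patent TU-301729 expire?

2008-11-13

Natural term of TU-301729:
  Base: filing + 18 years → 22 January 2010.
  Opposition Stay Credit: +222 days → 1 September 2010.
Expiry of referenced patent TU-164434:
  Base: filing + 18 years → 13 November 2008.
Terminal disclaimer: TU-301729 expires on the earlier of 1 September 2010 and 13 November 2008.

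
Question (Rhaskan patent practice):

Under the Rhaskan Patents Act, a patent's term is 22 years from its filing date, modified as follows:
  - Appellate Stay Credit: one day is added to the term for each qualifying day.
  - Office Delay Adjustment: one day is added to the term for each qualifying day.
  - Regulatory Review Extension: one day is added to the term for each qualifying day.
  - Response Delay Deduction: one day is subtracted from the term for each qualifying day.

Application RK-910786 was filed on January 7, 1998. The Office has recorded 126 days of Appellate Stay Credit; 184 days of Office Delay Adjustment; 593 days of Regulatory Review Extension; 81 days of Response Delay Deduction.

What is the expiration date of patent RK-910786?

2022-04-08

Base term: filing date + 22 years → 7 January 2020.
Appellate Stay Credit: +126 days → 12 May 2020.
Office Delay Adjustment: +184 days → 12 November 2020.
Regulatory Review Extension: +593 days → 28 June 2022.
Response Delay Deduction: −81 days → 8 April 2022.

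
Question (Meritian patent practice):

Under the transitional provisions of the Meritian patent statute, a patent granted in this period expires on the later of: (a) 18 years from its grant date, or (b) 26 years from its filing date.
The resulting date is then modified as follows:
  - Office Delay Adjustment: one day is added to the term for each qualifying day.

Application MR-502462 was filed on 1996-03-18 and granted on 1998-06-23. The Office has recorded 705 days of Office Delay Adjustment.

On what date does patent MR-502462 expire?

February 21, 2024

(a) grant + 18 years → 23 June 2016.
(b) filing + 26 years → 18 March 2022.
Later of the two: 18 March 2022.
Office Delay Adjustment: +705 days → 21 February 2024.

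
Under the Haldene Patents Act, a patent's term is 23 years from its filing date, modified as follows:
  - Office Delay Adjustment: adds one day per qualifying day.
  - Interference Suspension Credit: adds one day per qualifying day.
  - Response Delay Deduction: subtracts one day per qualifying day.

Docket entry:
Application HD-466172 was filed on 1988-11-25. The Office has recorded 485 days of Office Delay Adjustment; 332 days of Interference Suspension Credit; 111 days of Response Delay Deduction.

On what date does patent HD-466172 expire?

Base term: filing date + 23 years → 25 November 2011.
Office Delay Adjustment: +485 days → 24 March 2013.
Interference Suspension Credit: +332 days → 19 February 2014.
Response Delay Deduction: −111 days → 31 October 2013.

2013-10-31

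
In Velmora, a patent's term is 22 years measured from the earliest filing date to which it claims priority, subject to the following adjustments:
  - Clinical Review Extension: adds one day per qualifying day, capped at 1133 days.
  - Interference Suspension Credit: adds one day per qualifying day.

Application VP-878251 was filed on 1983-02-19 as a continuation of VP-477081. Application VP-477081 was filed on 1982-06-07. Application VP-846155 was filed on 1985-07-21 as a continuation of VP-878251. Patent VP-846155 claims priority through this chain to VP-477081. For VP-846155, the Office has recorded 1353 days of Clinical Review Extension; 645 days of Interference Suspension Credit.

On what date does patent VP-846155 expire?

Earliest priority filing: 7 June 1982.
Base term: 7 June 1982 + 22 years → 7 June 2004.
Clinical Review Extension: 1353 days claimed exceeds the 1133-day cap, so +1133 days → 15 July 2007.
Interference Suspension Credit: +645 days → 20 April 2009.

2009-04-20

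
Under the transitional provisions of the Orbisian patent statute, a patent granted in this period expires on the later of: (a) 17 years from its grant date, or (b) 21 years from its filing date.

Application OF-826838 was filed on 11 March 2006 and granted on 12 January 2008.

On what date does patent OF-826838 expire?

(a) grant + 17 years → 12 January 2025.
(b) filing + 21 years → 11 March 2027.
Later of the two: 11 March 2027.

March 11, 2027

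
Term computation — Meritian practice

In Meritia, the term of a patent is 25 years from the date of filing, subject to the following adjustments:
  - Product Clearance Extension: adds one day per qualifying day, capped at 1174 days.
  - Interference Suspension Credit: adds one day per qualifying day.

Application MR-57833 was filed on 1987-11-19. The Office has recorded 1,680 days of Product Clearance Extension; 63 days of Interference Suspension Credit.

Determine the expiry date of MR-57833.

2016-04-09

Base term: filing date + 25 years → 19 November 2012.
Product Clearance Extension: 1680 days claimed exceeds the 1174-day cap, so +1174 days → 6 February 2016.
Interference Suspension Credit: +63 days → 9 April 2016.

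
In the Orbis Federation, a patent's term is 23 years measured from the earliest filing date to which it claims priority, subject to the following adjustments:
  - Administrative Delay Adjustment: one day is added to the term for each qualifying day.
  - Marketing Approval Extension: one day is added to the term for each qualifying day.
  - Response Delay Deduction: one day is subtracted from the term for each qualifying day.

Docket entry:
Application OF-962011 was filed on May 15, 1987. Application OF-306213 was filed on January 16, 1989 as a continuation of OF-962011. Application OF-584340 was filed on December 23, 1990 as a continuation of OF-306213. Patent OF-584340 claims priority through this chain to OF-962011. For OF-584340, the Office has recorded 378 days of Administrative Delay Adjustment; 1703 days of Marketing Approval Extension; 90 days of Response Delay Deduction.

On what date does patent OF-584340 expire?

October 27, 2015

Earliest priority filing: 15 May 1987.
Base term: 15 May 1987 + 23 years → 15 May 2010.
Administrative Delay Adjustment: +378 days → 28 May 2011.
Marketing Approval Extension: +1703 days → 25 January 2016.
Response Delay Deduction: −90 days → 27 October 2015.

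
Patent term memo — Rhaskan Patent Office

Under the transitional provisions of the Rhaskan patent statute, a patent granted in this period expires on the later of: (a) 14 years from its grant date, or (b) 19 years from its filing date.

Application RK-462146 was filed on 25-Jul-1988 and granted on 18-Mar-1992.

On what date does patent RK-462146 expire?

2007-07-25

(a) grant + 14 years → 18 March 2006.
(b) filing + 19 years → 25 July 2007.
Later of the two: 25 July 2007.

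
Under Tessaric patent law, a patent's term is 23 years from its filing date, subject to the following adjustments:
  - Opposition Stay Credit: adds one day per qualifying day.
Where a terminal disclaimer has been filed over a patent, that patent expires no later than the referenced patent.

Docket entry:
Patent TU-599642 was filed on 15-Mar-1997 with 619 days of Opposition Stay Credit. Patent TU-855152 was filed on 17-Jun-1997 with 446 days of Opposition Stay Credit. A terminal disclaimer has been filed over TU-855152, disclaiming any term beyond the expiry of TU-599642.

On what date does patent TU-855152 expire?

Natural term of TU-855152:
  Base: filing + 23 years → 17 June 2020.
  Opposition Stay Credit: +446 days → 6 September 2021.
Expiry of referenced patent TU-599642:
  Base: filing + 23 years → 15 March 2020.
  Opposition Stay Credit: +619 days → 24 November 2021.
Terminal disclaimer: TU-855152 expires on the earlier of 6 September 2021 and 24 November 2021.

September 6, 2021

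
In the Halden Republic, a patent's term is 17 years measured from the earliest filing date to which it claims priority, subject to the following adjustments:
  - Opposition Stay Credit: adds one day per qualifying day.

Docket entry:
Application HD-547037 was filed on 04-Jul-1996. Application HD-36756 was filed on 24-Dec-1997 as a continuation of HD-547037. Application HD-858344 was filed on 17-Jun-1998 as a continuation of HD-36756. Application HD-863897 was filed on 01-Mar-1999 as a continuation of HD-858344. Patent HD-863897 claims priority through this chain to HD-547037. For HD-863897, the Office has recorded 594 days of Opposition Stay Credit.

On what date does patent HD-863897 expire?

Earliest priority filing: 4 July 1996.
Base term: 4 July 1996 + 17 years → 4 July 2013.
Opposition Stay Credit: +594 days → 18 February 2015.

February 18, 2015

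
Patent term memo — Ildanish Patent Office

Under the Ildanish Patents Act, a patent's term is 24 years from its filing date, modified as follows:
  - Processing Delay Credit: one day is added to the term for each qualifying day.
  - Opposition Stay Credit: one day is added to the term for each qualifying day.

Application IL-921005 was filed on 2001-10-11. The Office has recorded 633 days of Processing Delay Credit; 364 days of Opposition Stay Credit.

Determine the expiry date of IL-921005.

Base term: filing date + 24 years → 11 October 2025.
Processing Delay Credit: +633 days → 6 July 2027.
Opposition Stay Credit: +364 days → 4 July 2028.

July 4, 2028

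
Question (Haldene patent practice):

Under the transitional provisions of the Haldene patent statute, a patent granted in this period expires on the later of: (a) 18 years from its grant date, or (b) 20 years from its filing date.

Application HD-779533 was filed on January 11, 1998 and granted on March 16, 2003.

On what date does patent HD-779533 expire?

March 16, 2021

(a) grant + 18 years → 16 March 2021.
(b) filing + 20 years → 11 January 2018.
Later of the two: 16 March 2021.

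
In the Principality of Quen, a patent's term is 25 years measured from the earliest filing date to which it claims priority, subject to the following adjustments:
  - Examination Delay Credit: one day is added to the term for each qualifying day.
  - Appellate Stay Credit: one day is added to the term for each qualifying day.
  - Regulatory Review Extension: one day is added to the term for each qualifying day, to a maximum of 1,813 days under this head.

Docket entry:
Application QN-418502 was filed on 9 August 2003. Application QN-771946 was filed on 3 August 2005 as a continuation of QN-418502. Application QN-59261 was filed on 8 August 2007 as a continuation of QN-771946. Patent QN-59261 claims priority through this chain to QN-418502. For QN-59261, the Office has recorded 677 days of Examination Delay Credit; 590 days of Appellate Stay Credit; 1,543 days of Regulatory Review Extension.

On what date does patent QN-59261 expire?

Earliest priority filing: 9 August 2003.
Base term: 9 August 2003 + 25 years → 9 August 2028.
Examination Delay Credit: +677 days → 17 June 2030.
Appellate Stay Credit: +590 days → 28 January 2032.
Regulatory Review Extension: 1543 days (within the 1813-day cap) → +1543 days → 19 April 2036.

April 19, 2036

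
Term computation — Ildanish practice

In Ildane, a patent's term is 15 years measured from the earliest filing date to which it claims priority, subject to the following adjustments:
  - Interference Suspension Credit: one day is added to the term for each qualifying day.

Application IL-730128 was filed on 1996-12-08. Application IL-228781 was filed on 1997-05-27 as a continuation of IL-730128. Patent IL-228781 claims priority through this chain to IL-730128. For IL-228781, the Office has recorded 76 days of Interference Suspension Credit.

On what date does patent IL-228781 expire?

Earliest priority filing: 8 December 1996.
Base term: 8 December 1996 + 15 years → 8 December 2011.
Interference Suspension Credit: +76 days → 22 February 2012.

2012-02-22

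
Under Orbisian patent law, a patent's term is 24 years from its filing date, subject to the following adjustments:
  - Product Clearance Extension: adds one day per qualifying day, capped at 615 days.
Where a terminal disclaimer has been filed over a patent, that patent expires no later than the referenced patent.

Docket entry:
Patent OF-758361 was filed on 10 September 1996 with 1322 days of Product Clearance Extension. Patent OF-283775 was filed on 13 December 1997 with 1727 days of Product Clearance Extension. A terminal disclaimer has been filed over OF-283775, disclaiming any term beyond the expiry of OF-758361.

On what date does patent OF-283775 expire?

2022-05-18

Natural term of OF-283775:
  Base: filing + 24 years → 13 December 2021.
  Product Clearance Extension: 1727 days claimed exceeds the 615-day cap, so +615 days → 20 August 2023.
Expiry of referenced patent OF-758361:
  Base: filing + 24 years → 10 September 2020.
  Product Clearance Extension: 1322 days claimed exceeds the 615-day cap, so +615 days → 18 May 2022.
Terminal disclaimer: OF-283775 expires on the earlier of 20 August 2023 and 18 May 2022.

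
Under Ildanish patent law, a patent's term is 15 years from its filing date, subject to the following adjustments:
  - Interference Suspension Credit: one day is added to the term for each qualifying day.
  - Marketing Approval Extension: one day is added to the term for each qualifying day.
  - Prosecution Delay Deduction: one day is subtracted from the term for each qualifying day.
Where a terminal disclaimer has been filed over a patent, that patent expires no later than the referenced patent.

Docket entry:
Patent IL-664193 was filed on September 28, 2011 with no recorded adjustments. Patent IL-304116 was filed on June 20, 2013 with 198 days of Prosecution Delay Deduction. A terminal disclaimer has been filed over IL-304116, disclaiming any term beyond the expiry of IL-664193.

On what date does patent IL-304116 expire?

Natural term of IL-304116:
  Base: filing + 15 years → 20 June 2028.
  Prosecution Delay Deduction: −198 days → 5 December 2027.
Expiry of referenced patent IL-664193:
  Base: filing + 15 years → 28 September 2026.
Terminal disclaimer: IL-304116 expires on the earlier of 5 December 2027 and 28 September 2026.

September 28, 2026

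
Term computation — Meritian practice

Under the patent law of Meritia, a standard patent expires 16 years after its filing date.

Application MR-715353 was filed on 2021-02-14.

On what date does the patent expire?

Filing date + 16 years → 14 February 2037.

2037-02-14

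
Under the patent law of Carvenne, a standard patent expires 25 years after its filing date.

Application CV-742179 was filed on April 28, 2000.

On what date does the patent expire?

Filing date + 25 years → 28 April 2025.

April 28, 2025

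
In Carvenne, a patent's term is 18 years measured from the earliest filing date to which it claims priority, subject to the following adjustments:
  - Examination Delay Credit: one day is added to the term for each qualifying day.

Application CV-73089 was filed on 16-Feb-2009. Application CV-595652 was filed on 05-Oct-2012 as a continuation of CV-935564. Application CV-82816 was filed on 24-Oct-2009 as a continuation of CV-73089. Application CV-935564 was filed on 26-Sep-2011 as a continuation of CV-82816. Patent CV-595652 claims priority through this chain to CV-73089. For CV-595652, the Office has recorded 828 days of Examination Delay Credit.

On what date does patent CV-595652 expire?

Earliest priority filing: 16 February 2009.
Base term: 16 February 2009 + 18 years → 16 February 2027.
Examination Delay Credit: +828 days → 24 May 2029.

2029-05-24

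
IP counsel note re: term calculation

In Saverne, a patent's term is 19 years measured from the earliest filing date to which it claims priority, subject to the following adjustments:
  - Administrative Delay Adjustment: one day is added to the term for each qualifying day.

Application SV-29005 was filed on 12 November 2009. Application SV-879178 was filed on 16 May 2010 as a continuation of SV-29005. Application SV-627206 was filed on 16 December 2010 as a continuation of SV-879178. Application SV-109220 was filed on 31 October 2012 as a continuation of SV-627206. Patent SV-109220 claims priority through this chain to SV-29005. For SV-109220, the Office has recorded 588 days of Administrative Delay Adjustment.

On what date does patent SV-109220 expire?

June 23, 2030

Earliest priority filing: 12 November 2009.
Base term: 12 November 2009 + 19 years → 12 November 2028.
Administrative Delay Adjustment: +588 days → 23 June 2030.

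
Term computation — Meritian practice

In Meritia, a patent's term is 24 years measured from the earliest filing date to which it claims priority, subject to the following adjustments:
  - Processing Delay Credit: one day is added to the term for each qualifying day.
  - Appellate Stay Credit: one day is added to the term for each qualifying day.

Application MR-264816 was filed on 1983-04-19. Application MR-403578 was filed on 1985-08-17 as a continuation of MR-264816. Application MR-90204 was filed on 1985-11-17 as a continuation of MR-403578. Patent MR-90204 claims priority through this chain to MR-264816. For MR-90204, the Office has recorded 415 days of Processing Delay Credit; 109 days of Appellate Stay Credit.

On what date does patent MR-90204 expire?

2008-09-24

Earliest priority filing: 19 April 1983.
Base term: 19 April 1983 + 24 years → 19 April 2007.
Processing Delay Credit: +415 days → 7 June 2008.
Appellate Stay Credit: +109 days → 24 September 2008.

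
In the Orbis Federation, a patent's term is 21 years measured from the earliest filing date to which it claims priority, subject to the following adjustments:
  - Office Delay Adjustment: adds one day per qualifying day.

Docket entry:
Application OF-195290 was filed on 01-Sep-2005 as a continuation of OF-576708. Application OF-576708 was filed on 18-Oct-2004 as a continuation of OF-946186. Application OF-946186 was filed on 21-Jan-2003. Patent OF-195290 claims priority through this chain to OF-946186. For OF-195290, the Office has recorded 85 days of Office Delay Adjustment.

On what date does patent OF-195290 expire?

2024-04-15

Earliest priority filing: 21 January 2003.
Base term: 21 January 2003 + 21 years → 21 January 2024.
Office Delay Adjustment: +85 days → 15 April 2024.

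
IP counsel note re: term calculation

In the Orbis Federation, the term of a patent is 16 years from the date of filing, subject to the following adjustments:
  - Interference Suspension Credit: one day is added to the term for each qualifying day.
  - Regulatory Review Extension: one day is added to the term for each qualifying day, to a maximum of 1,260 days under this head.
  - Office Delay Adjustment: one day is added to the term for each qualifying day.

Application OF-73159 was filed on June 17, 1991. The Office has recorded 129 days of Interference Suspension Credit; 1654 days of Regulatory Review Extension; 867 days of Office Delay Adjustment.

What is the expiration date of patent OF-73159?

August 20, 2013

Base term: filing date + 16 years → 17 June 2007.
Interference Suspension Credit: +129 days → 24 October 2007.
Regulatory Review Extension: 1654 days claimed exceeds the 1260-day cap, so +1260 days → 6 April 2011.
Office Delay Adjustment: +867 days → 20 August 2013.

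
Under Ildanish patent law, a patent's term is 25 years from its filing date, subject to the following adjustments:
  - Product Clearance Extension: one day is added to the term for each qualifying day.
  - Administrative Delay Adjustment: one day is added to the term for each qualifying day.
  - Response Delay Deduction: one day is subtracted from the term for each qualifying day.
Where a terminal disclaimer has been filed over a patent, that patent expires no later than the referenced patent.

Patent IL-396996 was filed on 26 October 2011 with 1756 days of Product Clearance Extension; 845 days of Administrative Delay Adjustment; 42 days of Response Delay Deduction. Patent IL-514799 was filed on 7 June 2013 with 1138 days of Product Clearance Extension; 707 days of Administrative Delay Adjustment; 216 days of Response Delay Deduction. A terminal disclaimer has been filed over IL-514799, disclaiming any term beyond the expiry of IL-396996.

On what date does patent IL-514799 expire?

November 22, 2042

Natural term of IL-514799:
  Base: filing + 25 years → 7 June 2038.
  Product Clearance Extension: +1138 days → 19 July 2041.
  Administrative Delay Adjustment: +707 days → 26 June 2043.
  Response Delay Deduction: −216 days → 22 November 2042.
Expiry of referenced patent IL-396996:
  Base: filing + 25 years → 26 October 2036.
  Product Clearance Extension: +1756 days → 17 August 2041.
  Administrative Delay Adjustment: +845 days → 10 December 2043.
  Response Delay Deduction: −42 days → 29 October 2043.
Terminal disclaimer: IL-514799 expires on the earlier of 22 November 2042 and 29 October 2043.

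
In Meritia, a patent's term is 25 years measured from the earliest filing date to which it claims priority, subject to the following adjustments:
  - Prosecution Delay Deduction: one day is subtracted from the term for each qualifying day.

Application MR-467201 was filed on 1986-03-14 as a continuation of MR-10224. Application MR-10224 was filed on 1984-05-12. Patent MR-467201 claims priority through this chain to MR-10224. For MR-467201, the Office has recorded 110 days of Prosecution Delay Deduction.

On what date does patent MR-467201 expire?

2009-01-22

Earliest priority filing: 12 May 1984.
Base term: 12 May 1984 + 25 years → 12 May 2009.
Prosecution Delay Deduction: −110 days → 22 January 2009.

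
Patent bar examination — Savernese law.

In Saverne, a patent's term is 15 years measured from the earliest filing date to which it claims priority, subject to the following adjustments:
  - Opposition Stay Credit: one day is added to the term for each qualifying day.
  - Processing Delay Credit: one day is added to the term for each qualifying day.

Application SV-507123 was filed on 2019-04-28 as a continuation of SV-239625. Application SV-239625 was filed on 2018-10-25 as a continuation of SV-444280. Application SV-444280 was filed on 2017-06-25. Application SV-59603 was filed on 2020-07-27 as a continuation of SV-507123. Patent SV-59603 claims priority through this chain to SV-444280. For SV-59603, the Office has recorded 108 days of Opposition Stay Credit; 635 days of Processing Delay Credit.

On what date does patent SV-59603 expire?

2034-07-08

Earliest priority filing: 25 June 2017.
Base term: 25 June 2017 + 15 years → 25 June 2032.
Opposition Stay Credit: +108 days → 11 October 2032.
Processing Delay Credit: +635 days → 8 July 2034.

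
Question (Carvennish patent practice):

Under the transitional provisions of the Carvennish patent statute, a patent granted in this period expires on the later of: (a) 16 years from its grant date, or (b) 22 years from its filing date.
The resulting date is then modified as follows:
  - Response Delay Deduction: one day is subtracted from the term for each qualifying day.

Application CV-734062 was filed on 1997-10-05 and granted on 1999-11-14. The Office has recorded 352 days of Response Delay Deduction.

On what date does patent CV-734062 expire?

October 18, 2018

(a) grant + 16 years → 14 November 2015.
(b) filing + 22 years → 5 October 2019.
Later of the two: 5 October 2019.
Response Delay Deduction: −352 days → 18 October 2018.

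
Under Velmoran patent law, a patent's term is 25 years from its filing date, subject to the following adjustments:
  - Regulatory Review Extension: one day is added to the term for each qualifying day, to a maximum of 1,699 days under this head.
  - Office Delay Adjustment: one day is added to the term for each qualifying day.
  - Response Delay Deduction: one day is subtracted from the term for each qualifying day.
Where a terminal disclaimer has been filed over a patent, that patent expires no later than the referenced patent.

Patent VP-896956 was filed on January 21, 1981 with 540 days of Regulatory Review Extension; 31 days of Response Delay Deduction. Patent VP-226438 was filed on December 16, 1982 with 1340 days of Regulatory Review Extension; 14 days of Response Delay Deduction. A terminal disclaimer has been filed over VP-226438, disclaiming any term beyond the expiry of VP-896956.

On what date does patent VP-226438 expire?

2007-06-14

Natural term of VP-226438:
  Base: filing + 25 years → 16 December 2007.
  Regulatory Review Extension: 1340 days (within the 1699-day cap) → +1340 days → 17 August 2011.
  Response Delay Deduction: −14 days → 3 August 2011.
Expiry of referenced patent VP-896956:
  Base: filing + 25 years → 21 January 2006.
  Regulatory Review Extension: 540 days (within the 1699-day cap) → +540 days → 15 July 2007.
  Response Delay Deduction: −31 days → 14 June 2007.
Terminal disclaimer: VP-226438 expires on the earlier of 3 August 2011 and 14 June 2007.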